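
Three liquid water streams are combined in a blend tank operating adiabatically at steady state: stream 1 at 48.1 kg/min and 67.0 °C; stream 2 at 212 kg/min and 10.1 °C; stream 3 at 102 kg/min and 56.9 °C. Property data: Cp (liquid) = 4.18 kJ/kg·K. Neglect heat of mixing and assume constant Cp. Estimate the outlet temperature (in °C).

T_out = 30.8 °C

No heat crosses the boundary, so H_out = H_in.
Σ ṁᵢCp,ᵢTᵢ = 48.1×4.18×67.0 + 212×4.18×10.1 + 102×4.18×56.9 = 46681
Σ ṁᵢCp,ᵢ = 48.1×4.18 + 212×4.18 + 102×4.18 = 1513.6
T_out = 46681 / 1513.6 = 30.841 °C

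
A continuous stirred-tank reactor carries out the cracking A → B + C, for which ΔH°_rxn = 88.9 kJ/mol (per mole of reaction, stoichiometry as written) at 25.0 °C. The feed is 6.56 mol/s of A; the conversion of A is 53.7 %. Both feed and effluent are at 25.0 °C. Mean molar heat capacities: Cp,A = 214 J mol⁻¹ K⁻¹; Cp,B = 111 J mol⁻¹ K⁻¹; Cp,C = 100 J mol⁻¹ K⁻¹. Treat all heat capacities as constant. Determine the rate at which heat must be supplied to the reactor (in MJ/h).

Extent of reaction ξ = 0.537 × 6.56 = 3.5227 mol/s
Reaction term: ξ·ΔH°_rxn = 3.5227 × 88.9 = 313.17 kJ/s
Q = ΔH = 313.17 kJ/s = 313.17 kW
Heat supplied = 1127.4 MJ/h

Q_in = 1130 MJ/h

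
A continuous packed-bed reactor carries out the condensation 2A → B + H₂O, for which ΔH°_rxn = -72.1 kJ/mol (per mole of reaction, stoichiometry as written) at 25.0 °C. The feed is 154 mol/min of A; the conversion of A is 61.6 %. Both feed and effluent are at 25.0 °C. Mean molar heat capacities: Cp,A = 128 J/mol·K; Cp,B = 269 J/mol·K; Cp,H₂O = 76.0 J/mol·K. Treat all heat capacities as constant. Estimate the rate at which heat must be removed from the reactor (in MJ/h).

Extent of reaction ξ = 0.616 × 154 / 2 = 47.432 mol/min
Reaction term: ξ·ΔH°_rxn = 47.432 × -72.1 = -3419.8 kJ/min
Q = ΔH = -3419.8 kJ/min = -56.997 kW
Heat removed = 205.19 MJ/h

Q_out = 205 MJ/h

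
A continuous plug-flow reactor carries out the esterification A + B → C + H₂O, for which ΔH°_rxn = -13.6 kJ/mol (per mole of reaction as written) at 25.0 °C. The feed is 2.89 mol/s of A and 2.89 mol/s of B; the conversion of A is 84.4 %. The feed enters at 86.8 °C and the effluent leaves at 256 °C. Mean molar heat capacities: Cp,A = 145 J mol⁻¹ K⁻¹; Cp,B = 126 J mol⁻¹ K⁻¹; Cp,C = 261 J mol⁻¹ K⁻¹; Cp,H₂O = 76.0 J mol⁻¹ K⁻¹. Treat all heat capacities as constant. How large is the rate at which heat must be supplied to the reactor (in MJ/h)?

Extent of reaction ξ = 0.844 × 2.89 = 2.4392 mol/s
Reaction term: ξ·ΔH°_rxn = 2.4392 × -13.6 = -33.173 kJ/s
Sensible, feed 86.8→25 °C: -48.401 kJ/s
Outlet flows (mol/s): A 0.45084, B 0.45084, C 2.4392, H₂O 2.4392
Sensible, products 25→256 °C: 218.1 kJ/s
Q = ΔH = 136.53 kJ/s = 136.53 kW
Heat supplied = 491.51 MJ/h

Q_in = 492 MJ/h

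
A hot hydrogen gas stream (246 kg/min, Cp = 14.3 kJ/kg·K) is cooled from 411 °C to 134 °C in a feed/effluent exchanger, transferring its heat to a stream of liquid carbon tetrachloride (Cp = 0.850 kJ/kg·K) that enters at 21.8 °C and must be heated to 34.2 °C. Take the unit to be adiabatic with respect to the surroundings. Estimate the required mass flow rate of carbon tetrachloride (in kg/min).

ṁ_c = 92500 kg/min

Heat released by hot stream: Q = 246 × 14.3 × (411 − 134) = 974430 kJ/min
Energy balance on cold side (adiabatic exchanger): Q = ṁ_c·Cp_c·(T_c,out − T_c,in)
ṁ_c = 974430 / [0.850 × (34.2 − 21.8)] = 92451 kg/min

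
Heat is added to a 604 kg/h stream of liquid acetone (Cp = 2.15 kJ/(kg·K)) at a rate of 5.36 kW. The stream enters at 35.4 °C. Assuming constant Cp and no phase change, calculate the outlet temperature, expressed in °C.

T_out = 50.3 °C

Q = 5.36 kW = 19296 kJ/h
ΔT = Q/(ṁ·Cp) = 19296/(604×2.15) = 14.859 K
T_out = 35.4 + 14.859 = 50.259 °C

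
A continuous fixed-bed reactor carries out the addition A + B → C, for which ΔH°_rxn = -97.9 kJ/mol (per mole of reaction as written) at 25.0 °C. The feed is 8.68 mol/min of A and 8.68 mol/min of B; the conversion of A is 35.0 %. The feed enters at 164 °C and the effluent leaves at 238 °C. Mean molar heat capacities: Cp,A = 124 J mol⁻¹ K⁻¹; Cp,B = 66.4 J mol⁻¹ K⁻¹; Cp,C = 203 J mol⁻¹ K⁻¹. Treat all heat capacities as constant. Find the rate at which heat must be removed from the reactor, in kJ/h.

Extent of reaction ξ = 0.350 × 8.68 = 3.038 mol/min
Reaction term: ξ·ΔH°_rxn = 3.038 × -97.9 = -297.42 kJ/min
Sensible, feed 164→25 °C: -229.72 kJ/min
Outlet flows (mol/min): A 5.642, B 5.642, C 3.038
Sensible, products 25→238 °C: 360.17 kJ/min
Q = ΔH = -166.97 kJ/min = -2.7828 kW
Heat removed = 10018 kJ/h

Q_out = 10000 kJ/h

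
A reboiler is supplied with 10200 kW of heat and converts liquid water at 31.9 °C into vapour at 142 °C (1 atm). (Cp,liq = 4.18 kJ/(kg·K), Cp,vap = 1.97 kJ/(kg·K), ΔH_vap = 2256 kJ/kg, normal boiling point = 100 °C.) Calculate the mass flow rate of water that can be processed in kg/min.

ṁ = 233 kg/min

Δh = 4.18×(100−31.9) + 2256 + 1.97×(142−100) = 2623.4 kJ/kg
Q = 10200 kW = 10200 kJ/s = 612000 kJ/min
ṁ = Q/Δh = 612000 / 2623.4 = 233.29 kg/min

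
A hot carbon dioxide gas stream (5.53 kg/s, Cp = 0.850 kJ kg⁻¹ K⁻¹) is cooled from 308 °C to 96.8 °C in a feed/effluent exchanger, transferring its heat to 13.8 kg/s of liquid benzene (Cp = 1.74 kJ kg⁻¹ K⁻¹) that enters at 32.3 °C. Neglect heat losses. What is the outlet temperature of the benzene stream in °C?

T_c,out = 73.6 °C

Heat released by hot stream: Q = 5.53 × 0.850 × (308 − 96.8) = 992.75 kJ/s
Energy balance on cold side (adiabatic exchanger): Q = ṁ_c·Cp_c·(T_c,out − T_c,in)
T_c,out = 32.3 + 992.75/(13.8 × 1.74) = 73.644 °C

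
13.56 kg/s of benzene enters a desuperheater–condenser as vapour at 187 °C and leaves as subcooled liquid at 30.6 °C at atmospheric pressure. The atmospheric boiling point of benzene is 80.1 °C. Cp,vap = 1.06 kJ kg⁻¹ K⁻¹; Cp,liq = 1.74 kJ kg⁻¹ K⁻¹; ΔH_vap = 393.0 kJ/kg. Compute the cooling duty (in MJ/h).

Q_c = 28900 MJ/h

vapour 187→80.1 °C: -113.31 kJ/kg
condensation at 80.1 °C: -393 kJ/kg
liquid 80.1→30.6 °C: -86.13 kJ/kg
Δh = -113.31 + -393 + -86.13 = -592.44 kJ/kg
Q = ṁ·Δh = 13.56 kg/s × -592.44 kJ/kg = -8033.5 kJ/s
|Q| = 8033.5 kW = 28921 MJ/h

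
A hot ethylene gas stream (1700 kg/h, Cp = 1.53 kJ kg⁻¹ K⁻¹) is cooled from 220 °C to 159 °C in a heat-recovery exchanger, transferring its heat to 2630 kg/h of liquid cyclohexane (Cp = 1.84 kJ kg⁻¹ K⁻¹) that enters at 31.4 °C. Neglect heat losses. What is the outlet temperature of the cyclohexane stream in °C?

Heat released by hot stream: Q = 1700 × 1.53 × (220 − 159) = 158660 kJ/h
Energy balance on cold side (adiabatic exchanger): Q = ṁ_c·Cp_c·(T_c,out − T_c,in)
T_c,out = 31.4 + 158660/(2630 × 1.84) = 64.187 °C

T_c,out = 64.2 °C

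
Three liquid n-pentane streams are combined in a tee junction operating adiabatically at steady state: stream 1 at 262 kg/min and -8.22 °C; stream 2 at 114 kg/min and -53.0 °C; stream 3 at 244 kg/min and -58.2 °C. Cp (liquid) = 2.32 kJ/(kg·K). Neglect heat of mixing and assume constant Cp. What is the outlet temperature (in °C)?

Energy balance with Q = 0: Σ ṁᵢCp,ᵢ(T_out − Tᵢ) = 0
Σ ṁᵢCp,ᵢTᵢ = 262×2.32×-8.22 + 114×2.32×-53.0 + 244×2.32×-58.2 = -51960
Σ ṁᵢCp,ᵢ = 262×2.32 + 114×2.32 + 244×2.32 = 1438.4
T_out = -51960 / 1438.4 = -36.123 °C

T_out = -36.1 °C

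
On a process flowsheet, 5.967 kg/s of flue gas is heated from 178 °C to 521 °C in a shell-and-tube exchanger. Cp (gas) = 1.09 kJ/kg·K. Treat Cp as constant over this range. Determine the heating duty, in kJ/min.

Q = 134000 kJ/min

Q = ṁ·Cp·ΔT = 5.967 × 1.09 × (521 − 178) = 2230.9 kJ/s
Heating duty = 133850 kJ/min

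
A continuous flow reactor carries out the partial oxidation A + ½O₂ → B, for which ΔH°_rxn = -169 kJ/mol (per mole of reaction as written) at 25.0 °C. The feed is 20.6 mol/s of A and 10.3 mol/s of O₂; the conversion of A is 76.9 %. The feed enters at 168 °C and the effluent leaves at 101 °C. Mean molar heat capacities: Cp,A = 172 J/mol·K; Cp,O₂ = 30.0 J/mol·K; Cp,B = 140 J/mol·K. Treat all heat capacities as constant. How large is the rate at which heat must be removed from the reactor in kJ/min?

Extent of reaction ξ = 0.769 × 20.6 = 15.841 mol/s
Reaction term: ξ·ΔH°_rxn = 15.841 × -169 = -2677.2 kJ/s
Sensible, feed 168→25 °C: -550.86 kJ/s
Outlet flows (mol/s): A 4.7586, O₂ 2.3793, B 15.841
Sensible, products 25→101 °C: 236.18 kJ/s
Q = ΔH = -2991.9 kJ/s = -2991.9 kW
Heat removed = 179510 kJ/min

Q_out = 180000 kJ/min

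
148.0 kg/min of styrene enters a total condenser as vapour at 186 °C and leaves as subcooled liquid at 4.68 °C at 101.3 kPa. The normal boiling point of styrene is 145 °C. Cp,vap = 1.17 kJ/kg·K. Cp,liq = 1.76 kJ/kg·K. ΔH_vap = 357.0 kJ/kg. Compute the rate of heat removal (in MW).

Q_c = 1.61 MW

vapour 186→145 °C: -47.97 kJ/kg
condensation at 145 °C: -357 kJ/kg
liquid 145→4.68 °C: -246.96 kJ/kg
Δh = -47.97 + -357 + -246.96 = -651.93 kJ/kg
Q = ṁ·Δh = 148.0 kg/min × -651.93 kJ/kg = -96486 kJ/min
|Q| = 1608.1 kW = 1.6081 MW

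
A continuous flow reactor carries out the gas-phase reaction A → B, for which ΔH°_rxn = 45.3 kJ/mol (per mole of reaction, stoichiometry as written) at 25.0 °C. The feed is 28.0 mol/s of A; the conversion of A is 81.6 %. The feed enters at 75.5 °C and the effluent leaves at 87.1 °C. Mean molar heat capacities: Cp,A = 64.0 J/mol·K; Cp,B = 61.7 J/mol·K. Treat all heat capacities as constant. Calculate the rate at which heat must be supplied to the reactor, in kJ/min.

Q_in = 63200 kJ/min

Extent of reaction ξ = 0.816 × 28.0 = 22.848 mol/s
Reaction term: ξ·ΔH°_rxn = 22.848 × 45.3 = 1035 kJ/s
Sensible, feed 75.5→25 °C: -90.496 kJ/s
Outlet flows (mol/s): A 5.152, B 22.848
Sensible, products 25→87.1 °C: 108.02 kJ/s
Q = ΔH = 1052.5 kJ/s = 1052.5 kW
Heat supplied = 63152 kJ/min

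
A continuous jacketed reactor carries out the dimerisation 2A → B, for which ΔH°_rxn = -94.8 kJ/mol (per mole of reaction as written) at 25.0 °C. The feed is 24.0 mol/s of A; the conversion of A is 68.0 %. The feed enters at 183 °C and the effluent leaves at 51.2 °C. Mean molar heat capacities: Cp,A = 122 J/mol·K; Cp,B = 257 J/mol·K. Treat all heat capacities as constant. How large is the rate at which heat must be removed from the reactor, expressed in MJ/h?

Q_out = 4160 MJ/h

Extent of reaction ξ = 0.680 × 24.0 / 2 = 8.16 mol/s
Reaction term: ξ·ΔH°_rxn = 8.16 × -94.8 = -773.57 kJ/s
Sensible, feed 183→25 °C: -462.62 kJ/s
Outlet flows (mol/s): A 7.68, B 8.16
Sensible, products 25→51.2 °C: 79.493 kJ/s
Q = ΔH = -1156.7 kJ/s = -1156.7 kW
Heat removed = 4164.1 MJ/h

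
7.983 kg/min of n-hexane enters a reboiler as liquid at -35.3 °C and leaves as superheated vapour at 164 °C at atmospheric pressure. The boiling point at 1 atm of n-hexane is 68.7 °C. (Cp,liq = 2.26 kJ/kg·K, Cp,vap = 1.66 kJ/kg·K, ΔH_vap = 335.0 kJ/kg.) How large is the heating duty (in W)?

liquid -35.3→68.7 °C: 235.04 kJ/kg
vaporisation at 68.7 °C: 335 kJ/kg
vapour 68.7→164 °C: 158.2 kJ/kg
Δh = 235.04 + 335 + 158.2 = 728.24 kJ/kg
Q = ṁ·Δh = 7.983 kg/min × 728.24 kJ/kg = 5813.5 kJ/min
|Q| = 96.892 kW = 96892 W

Q = 96900 W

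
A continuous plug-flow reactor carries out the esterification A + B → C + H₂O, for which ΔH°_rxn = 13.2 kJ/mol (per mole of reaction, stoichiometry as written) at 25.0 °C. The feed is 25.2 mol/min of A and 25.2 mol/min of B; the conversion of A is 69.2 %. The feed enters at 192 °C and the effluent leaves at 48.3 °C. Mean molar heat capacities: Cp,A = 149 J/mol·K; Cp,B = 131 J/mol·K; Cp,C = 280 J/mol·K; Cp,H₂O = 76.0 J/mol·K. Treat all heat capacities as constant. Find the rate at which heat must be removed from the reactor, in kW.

Extent of reaction ξ = 0.692 × 25.2 = 17.438 mol/min
Reaction term: ξ·ΔH°_rxn = 17.438 × 13.2 = 230.19 kJ/min
Sensible, feed 192→25 °C: -1178.4 kJ/min
Outlet flows (mol/min): A 7.7616, B 7.7616, C 17.438, H₂O 17.438
Sensible, products 25→48.3 °C: 195.28 kJ/min
Q = ΔH = -752.88 kJ/min = -12.548 kW
Heat removed = 12.548 kW

Q_out = 12.5 kW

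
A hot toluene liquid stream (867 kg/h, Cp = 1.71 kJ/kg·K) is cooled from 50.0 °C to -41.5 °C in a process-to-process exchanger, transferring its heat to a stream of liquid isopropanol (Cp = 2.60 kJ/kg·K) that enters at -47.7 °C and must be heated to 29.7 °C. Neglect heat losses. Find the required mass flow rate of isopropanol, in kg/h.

ṁ_c = 674 kg/h

Heat released by hot stream: Q = 867 × 1.71 × (50.0 − -41.5) = 135660 kJ/h
Energy balance on cold side (adiabatic exchanger): Q = ṁ_c·Cp_c·(T_c,out − T_c,in)
ṁ_c = 135660 / [2.60 × (29.7 − -47.7)] = 674.1 kg/h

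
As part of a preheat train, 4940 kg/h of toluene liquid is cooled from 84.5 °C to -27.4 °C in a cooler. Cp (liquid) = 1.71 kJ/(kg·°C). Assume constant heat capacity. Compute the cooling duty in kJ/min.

Q_c = 15800 kJ/min

Q = ṁ·Cp·ΔT = 4940 × 1.71 × (-27.4 − 84.5) = -945260 kJ/h
Converting: 945260 / 3600 s = 262.57 kW
Cooling duty = 15754 kJ/min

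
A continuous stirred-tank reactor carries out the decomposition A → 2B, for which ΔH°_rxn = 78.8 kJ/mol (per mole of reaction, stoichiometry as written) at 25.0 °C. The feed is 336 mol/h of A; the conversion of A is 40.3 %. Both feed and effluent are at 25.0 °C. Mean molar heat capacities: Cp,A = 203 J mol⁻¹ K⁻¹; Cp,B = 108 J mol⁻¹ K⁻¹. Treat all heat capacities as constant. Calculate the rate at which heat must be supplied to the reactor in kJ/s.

Q_in = 2.96 kJ/s

Extent of reaction ξ = 0.403 × 336 = 135.41 mol/h
Reaction term: ξ·ΔH°_rxn = 135.41 × 78.8 = 10670 kJ/h
Q = ΔH = 10670 kJ/h = 2.9639 kW
Heat supplied = 2.9639 kJ/s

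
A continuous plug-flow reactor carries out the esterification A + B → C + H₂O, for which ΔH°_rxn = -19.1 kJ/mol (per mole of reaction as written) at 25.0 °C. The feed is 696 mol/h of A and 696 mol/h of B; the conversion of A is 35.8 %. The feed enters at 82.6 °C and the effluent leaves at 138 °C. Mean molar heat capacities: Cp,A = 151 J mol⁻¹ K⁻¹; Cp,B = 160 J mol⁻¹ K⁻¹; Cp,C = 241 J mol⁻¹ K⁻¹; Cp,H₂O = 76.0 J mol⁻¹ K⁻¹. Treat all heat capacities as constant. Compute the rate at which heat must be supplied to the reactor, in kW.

Q_in = 2.06 kW

Extent of reaction ξ = 0.358 × 696 = 249.17 mol/h
Reaction term: ξ·ΔH°_rxn = 249.17 × -19.1 = -4759.1 kJ/h
Sensible, feed 82.6→25 °C: -12468 kJ/h
Outlet flows (mol/h): A 446.83, B 446.83, C 249.17, H₂O 249.17
Sensible, products 25→138 °C: 24628 kJ/h
Q = ΔH = 7401.5 kJ/h = 2.056 kW
Heat supplied = 2.056 kW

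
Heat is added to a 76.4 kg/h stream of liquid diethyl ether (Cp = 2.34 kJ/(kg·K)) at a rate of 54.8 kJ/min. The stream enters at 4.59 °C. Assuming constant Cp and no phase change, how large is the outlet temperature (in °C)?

T_out = 23.0 °C

Q = 54.8 kJ/min = 3288 kJ/h
ΔT = Q/(ṁ·Cp) = 3288/(76.4×2.34) = 18.392 K
T_out = 4.59 + 18.392 = 22.982 °C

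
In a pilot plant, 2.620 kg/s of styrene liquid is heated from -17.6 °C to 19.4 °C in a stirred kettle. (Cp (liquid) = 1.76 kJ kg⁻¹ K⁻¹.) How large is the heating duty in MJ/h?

Q = 614 MJ/h

Q = ṁ·Cp·ΔT = 2.620 × 1.76 × (19.4 − -17.6) = 170.61 kJ/s
Heating duty = 614.21 MJ/h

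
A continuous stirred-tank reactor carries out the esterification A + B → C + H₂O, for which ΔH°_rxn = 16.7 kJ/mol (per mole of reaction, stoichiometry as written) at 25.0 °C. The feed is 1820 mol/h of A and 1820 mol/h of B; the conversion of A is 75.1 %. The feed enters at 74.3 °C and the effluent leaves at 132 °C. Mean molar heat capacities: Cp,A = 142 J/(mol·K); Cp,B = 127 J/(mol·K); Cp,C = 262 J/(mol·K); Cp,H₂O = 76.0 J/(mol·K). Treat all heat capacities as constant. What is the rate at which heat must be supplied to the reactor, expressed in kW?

Extent of reaction ξ = 0.751 × 1820 = 1366.8 mol/h
Reaction term: ξ·ΔH°_rxn = 1366.8 × 16.7 = 22826 kJ/h
Sensible, feed 74.3→25 °C: -24136 kJ/h
Outlet flows (mol/h): A 453.18, B 453.18, C 1366.8, H₂O 1366.8
Sensible, products 25→132 °C: 62476 kJ/h
Q = ΔH = 61166 kJ/h = 16.991 kW
Heat supplied = 16.991 kW

Q_in = 17.0 kW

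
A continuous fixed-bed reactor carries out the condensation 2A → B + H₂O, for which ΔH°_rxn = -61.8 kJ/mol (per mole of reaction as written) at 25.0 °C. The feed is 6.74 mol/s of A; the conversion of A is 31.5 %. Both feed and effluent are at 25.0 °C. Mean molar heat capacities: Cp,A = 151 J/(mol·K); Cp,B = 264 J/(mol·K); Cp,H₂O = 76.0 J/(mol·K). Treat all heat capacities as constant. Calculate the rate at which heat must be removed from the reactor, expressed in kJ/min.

Extent of reaction ξ = 0.315 × 6.74 / 2 = 1.0615 mol/s
Reaction term: ξ·ΔH°_rxn = 1.0615 × -61.8 = -65.604 kJ/s
Q = ΔH = -65.604 kJ/s = -65.604 kW
Heat removed = 3936.2 kJ/min

Q_out = 3940 kJ/min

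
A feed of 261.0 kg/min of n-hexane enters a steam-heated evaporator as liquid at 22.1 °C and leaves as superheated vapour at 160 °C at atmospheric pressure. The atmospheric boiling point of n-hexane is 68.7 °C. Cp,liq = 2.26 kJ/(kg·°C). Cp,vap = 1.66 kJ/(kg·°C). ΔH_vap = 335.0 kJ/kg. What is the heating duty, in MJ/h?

liquid 22.1→68.7 °C: 105.32 kJ/kg
vaporisation at 68.7 °C: 335 kJ/kg
vapour 68.7→160 °C: 151.56 kJ/kg
Δh = 105.32 + 335 + 151.56 = 591.87 kJ/kg
Q = ṁ·Δh = 261.0 kg/min × 591.87 kJ/kg = 154480 kJ/min
|Q| = 2574.7 kW = 9268.7 MJ/h

Q = 9270 MJ/h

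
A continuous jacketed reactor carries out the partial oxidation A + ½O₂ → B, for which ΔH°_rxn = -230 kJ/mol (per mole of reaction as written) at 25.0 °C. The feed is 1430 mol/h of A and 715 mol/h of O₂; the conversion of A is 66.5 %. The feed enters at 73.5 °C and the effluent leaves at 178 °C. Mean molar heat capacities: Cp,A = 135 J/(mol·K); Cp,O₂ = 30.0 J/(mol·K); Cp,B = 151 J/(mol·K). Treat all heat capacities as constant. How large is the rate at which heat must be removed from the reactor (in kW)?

Q_out = 54.5 kW

Extent of reaction ξ = 0.665 × 1430 = 950.95 mol/h
Reaction term: ξ·ΔH°_rxn = 950.95 × -230 = -218720 kJ/h
Sensible, feed 73.5→25 °C: -10403 kJ/h
Outlet flows (mol/h): A 479.05, O₂ 239.52, B 950.95
Sensible, products 25→178 °C: 32964 kJ/h
Q = ΔH = -196160 kJ/h = -54.488 kW
Heat removed = 54.488 kW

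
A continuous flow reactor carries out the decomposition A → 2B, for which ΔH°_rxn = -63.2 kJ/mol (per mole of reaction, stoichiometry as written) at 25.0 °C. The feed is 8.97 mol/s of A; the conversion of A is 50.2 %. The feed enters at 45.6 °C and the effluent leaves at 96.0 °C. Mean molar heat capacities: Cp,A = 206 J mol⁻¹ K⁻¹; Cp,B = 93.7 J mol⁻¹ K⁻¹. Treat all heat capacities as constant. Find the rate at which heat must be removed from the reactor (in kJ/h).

Q_out = 711000 kJ/h

Extent of reaction ξ = 0.502 × 8.97 = 4.5029 mol/s
Reaction term: ξ·ΔH°_rxn = 4.5029 × -63.2 = -284.59 kJ/s
Sensible, feed 45.6→25 °C: -38.065 kJ/s
Outlet flows (mol/s): A 4.4671, B 9.0059
Sensible, products 25→96.0 °C: 125.25 kJ/s
Q = ΔH = -197.4 kJ/s = -197.4 kW
Heat removed = 710650 kJ/h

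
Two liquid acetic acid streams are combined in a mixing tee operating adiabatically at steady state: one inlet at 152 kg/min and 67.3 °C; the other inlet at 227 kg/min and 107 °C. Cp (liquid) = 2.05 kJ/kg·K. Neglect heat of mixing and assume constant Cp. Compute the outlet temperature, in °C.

Energy balance with Q = 0: Σ ṁᵢCp,ᵢ(T_out − Tᵢ) = 0
Σ ṁᵢCp,ᵢTᵢ = 152×2.05×67.3 + 227×2.05×107 = 70763
Σ ṁᵢCp,ᵢ = 152×2.05 + 227×2.05 = 776.95
T_out = 70763 / 776.95 = 91.078 °C

T_out = 91.1 °C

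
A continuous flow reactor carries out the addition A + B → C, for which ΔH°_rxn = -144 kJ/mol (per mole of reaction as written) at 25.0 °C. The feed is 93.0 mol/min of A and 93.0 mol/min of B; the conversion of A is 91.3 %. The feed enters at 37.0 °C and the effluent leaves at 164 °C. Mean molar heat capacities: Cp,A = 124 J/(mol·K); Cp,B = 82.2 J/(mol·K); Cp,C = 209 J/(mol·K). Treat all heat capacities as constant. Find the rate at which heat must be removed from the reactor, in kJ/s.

Q_out = 163 kJ/s

Extent of reaction ξ = 0.913 × 93.0 = 84.909 mol/min
Reaction term: ξ·ΔH°_rxn = 84.909 × -144 = -12227 kJ/min
Sensible, feed 37.0→25 °C: -230.12 kJ/min
Outlet flows (mol/min): A 8.091, B 8.091, C 84.909
Sensible, products 25→164 °C: 2698.6 kJ/min
Q = ΔH = -9758.4 kJ/min = -162.64 kW
Heat removed = 162.64 kJ/s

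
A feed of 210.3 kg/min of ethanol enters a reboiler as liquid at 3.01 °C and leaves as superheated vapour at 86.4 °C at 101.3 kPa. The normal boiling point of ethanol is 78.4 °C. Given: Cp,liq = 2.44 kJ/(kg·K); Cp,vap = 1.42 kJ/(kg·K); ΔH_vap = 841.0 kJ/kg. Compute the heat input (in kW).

liquid 3.01→78.4 °C: 183.95 kJ/kg
vaporisation at 78.4 °C: 841 kJ/kg
vapour 78.4→86.4 °C: 11.36 kJ/kg
Δh = 183.95 + 841 + 11.36 = 1036.3 kJ/kg
Q = ṁ·Δh = 210.3 kg/min × 1036.3 kJ/kg = 217940 kJ/min
|Q| = 3632.3 kW

Q = 3630 kW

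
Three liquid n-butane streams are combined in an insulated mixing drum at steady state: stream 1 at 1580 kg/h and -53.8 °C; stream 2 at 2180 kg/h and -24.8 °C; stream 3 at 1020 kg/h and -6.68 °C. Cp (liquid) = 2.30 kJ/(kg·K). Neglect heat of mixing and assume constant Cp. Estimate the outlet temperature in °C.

T_out = -30.5 °C

Adiabatic, steady state ⇒ Σ ṁᵢCp,ᵢ(T_out − Tᵢ) = 0
Σ ṁᵢCp,ᵢTᵢ = 1580×2.30×-53.8 + 2180×2.30×-24.8 + 1020×2.30×-6.68 = -335530
Σ ṁᵢCp,ᵢ = 1580×2.30 + 2180×2.30 + 1020×2.30 = 10994
T_out = -335530 / 10994 = -30.519 °C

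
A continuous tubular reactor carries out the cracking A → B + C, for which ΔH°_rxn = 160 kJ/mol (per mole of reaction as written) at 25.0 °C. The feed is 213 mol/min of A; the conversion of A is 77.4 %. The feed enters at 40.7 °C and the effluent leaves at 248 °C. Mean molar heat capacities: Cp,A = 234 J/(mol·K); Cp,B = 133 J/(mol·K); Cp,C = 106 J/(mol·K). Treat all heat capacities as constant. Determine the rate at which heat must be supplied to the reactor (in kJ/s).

Extent of reaction ξ = 0.774 × 213 = 164.86 mol/min
Reaction term: ξ·ΔH°_rxn = 164.86 × 160 = 26378 kJ/min
Sensible, feed 40.7→25 °C: -782.52 kJ/min
Outlet flows (mol/min): A 48.138, B 164.86, C 164.86
Sensible, products 25→248 °C: 11299 kJ/min
Q = ΔH = 36894 kJ/min = 614.9 kW
Heat supplied = 614.9 kJ/s

Q_in = 615 kJ/s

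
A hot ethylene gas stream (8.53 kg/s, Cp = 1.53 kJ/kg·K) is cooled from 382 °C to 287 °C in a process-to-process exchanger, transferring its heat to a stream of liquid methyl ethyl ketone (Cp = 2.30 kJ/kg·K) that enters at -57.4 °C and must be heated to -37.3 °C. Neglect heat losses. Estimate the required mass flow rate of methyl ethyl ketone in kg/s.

ṁ_c = 26.8 kg/s

Heat released by hot stream: Q = 8.53 × 1.53 × (382 − 287) = 1239.8 kJ/s
Energy balance on cold side (adiabatic exchanger): Q = ṁ_c·Cp_c·(T_c,out − T_c,in)
ṁ_c = 1239.8 / [2.30 × (-37.3 − -57.4)] = 26.819 kg/s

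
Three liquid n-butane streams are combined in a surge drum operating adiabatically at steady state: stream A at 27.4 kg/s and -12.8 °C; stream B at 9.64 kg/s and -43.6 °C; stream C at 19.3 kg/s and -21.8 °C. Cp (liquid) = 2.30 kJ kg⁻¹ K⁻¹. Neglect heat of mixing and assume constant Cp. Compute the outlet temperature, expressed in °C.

T_out = -21.2 °C

Adiabatic, steady state ⇒ Σ ṁᵢCp,ᵢ(T_out − Tᵢ) = 0
Σ ṁᵢCp,ᵢTᵢ = 27.4×2.30×-12.8 + 9.64×2.30×-43.6 + 19.3×2.30×-21.8 = -2741.1
Σ ṁᵢCp,ᵢ = 27.4×2.30 + 9.64×2.30 + 19.3×2.30 = 129.58
T_out = -2741.1 / 129.58 = -21.153 °C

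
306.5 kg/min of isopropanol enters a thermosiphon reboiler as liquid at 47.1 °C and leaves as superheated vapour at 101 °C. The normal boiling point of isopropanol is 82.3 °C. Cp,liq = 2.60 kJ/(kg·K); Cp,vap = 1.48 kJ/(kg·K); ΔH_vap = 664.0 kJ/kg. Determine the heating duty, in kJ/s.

liquid 47.1→82.3 °C: 91.52 kJ/kg
vaporisation at 82.3 °C: 664 kJ/kg
vapour 82.3→101 °C: 27.676 kJ/kg
Δh = 91.52 + 664 + 27.676 = 783.2 kJ/kg
Q = ṁ·Δh = 306.5 kg/min × 783.2 kJ/kg = 240050 kJ/min
|Q| = 4000.8 kW

Q = 4000 kJ/s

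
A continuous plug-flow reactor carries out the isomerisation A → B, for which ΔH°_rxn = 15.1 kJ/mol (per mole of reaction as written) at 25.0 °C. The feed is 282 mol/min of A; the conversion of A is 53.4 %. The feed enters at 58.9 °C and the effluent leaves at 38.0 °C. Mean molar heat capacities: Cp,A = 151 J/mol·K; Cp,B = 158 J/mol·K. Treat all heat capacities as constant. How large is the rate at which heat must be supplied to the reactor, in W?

Q_in = 23300 W

Extent of reaction ξ = 0.534 × 282 = 150.59 mol/min
Reaction term: ξ·ΔH°_rxn = 150.59 × 15.1 = 2273.9 kJ/min
Sensible, feed 58.9→25 °C: -1443.5 kJ/min
Outlet flows (mol/min): A 131.41, B 150.59
Sensible, products 25→38.0 °C: 567.27 kJ/min
Q = ΔH = 1397.6 kJ/min = 23.294 kW
Heat supplied = 23294 W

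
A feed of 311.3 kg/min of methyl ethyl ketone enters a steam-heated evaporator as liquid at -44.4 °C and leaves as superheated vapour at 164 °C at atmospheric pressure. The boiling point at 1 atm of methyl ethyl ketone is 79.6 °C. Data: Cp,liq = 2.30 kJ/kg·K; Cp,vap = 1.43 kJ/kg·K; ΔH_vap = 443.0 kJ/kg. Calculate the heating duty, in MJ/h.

Q = 15900 MJ/h

liquid -44.4→79.6 °C: 285.2 kJ/kg
vaporisation at 79.6 °C: 443 kJ/kg
vapour 79.6→164 °C: 120.69 kJ/kg
Δh = 285.2 + 443 + 120.69 = 848.89 kJ/kg
Q = ṁ·Δh = 311.3 kg/min × 848.89 kJ/kg = 264260 kJ/min
|Q| = 4404.3 kW = 15856 MJ/h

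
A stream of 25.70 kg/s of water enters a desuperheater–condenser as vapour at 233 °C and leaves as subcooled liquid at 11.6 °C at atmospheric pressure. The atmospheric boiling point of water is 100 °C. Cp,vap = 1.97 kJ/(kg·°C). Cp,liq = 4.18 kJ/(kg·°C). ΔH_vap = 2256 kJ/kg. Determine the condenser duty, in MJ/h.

Q_c = 267000 MJ/h

vapour 233→100 °C: -262.01 kJ/kg
condensation at 100 °C: -2256 kJ/kg
liquid 100→11.6 °C: -369.51 kJ/kg
Δh = -262.01 + -2256 + -369.51 = -2887.5 kJ/kg
Q = ṁ·Δh = 25.70 kg/s × -2887.5 kJ/kg = -74209 kJ/s
|Q| = 74209 kW = 267150 MJ/h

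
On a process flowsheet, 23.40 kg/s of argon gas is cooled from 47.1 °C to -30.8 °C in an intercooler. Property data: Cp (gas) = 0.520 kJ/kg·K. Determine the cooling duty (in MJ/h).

Q = ṁ·Cp·ΔT = 23.40 × 0.520 × (-30.8 − 47.1) = -947.89 kJ/s
Cooling duty = 3412.4 MJ/h

Q_c = 3410 MJ/h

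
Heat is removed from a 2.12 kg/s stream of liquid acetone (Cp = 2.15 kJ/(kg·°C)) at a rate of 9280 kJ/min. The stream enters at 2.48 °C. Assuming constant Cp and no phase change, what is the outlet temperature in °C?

T_out = -31.5 °C

Q = 9280 kJ/min = 154.67 kJ/s
ΔT = Q/(ṁ·Cp) = 154.67/(2.12×2.15) = 33.933 K
T_out = 2.48 − 33.933 = -31.453 °C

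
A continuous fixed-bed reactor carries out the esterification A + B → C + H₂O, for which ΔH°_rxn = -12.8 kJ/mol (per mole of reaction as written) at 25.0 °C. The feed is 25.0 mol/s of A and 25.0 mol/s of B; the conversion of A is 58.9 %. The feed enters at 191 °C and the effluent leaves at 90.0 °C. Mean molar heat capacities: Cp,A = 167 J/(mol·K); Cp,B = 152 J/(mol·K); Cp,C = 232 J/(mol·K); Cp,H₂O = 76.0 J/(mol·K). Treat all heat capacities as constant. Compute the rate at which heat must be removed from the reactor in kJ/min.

Q_out = 60300 kJ/min

Extent of reaction ξ = 0.589 × 25.0 = 14.725 mol/s
Reaction term: ξ·ΔH°_rxn = 14.725 × -12.8 = -188.48 kJ/s
Sensible, feed 191→25 °C: -1323.8 kJ/s
Outlet flows (mol/s): A 10.275, B 10.275, C 14.725, H₂O 14.725
Sensible, products 25→90.0 °C: 507.85 kJ/s
Q = ΔH = -1004.5 kJ/s = -1004.5 kW
Heat removed = 60269 kJ/min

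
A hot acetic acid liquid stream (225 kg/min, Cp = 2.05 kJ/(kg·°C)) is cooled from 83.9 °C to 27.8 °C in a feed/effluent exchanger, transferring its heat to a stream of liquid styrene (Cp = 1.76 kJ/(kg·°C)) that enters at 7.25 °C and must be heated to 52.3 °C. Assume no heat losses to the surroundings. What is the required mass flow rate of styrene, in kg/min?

Heat released by hot stream: Q = 225 × 2.05 × (83.9 − 27.8) = 25876 kJ/min
Energy balance on cold side (adiabatic exchanger): Q = ṁ_c·Cp_c·(T_c,out − T_c,in)
ṁ_c = 25876 / [1.76 × (52.3 − 7.25)] = 326.36 kg/min

ṁ_c = 326 kg/min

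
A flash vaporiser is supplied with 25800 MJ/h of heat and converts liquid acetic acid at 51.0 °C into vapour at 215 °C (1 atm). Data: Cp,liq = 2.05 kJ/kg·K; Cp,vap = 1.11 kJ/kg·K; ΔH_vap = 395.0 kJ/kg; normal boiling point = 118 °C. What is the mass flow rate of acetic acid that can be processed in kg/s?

ṁ = 11.2 kg/s

Δh = 2.05×(118−51.0) + 395.0 + 1.11×(215−118) = 640.02 kJ/kg
Q = 25800 MJ/h = 7166.7 kJ/s = 7166.7 kJ/s
ṁ = Q/Δh = 7166.7 / 640.02 = 11.198 kg/s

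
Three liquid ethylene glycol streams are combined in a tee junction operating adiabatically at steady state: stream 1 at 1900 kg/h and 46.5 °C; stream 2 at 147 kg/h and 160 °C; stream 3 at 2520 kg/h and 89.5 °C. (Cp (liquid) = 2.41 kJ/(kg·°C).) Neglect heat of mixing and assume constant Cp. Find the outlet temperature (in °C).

T_out = 73.9 °C

No heat crosses the boundary, so H_out = H_in.
Σ ṁᵢCp,ᵢTᵢ = 1900×2.41×46.5 + 147×2.41×160 + 2520×2.41×89.5 = 813160
Σ ṁᵢCp,ᵢ = 1900×2.41 + 147×2.41 + 2520×2.41 = 11006
T_out = 813160 / 11006 = 73.88 °C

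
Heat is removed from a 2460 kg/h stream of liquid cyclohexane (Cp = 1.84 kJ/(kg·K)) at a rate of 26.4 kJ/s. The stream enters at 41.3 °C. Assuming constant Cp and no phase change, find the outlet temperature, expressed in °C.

T_out = 20.3 °C

Q = 26.4 kJ/s = 95040 kJ/h
ΔT = Q/(ṁ·Cp) = 95040/(2460×1.84) = 20.997 K
T_out = 41.3 − 20.997 = 20.303 °C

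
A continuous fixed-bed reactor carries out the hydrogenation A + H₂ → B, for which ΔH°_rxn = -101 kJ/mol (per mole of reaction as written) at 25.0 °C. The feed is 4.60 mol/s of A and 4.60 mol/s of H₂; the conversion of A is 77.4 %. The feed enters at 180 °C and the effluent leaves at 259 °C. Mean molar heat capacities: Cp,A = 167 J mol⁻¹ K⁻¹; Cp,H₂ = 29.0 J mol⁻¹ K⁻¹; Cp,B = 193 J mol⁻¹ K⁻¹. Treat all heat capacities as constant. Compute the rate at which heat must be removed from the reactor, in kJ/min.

Q_out = 17500 kJ/min

Extent of reaction ξ = 0.774 × 4.60 = 3.5604 mol/s
Reaction term: ξ·ΔH°_rxn = 3.5604 × -101 = -359.6 kJ/s
Sensible, feed 180→25 °C: -139.75 kJ/s
Outlet flows (mol/s): A 1.0396, H₂ 1.0396, B 3.5604
Sensible, products 25→259 °C: 208.47 kJ/s
Q = ΔH = -290.87 kJ/s = -290.87 kW
Heat removed = 17452 kJ/min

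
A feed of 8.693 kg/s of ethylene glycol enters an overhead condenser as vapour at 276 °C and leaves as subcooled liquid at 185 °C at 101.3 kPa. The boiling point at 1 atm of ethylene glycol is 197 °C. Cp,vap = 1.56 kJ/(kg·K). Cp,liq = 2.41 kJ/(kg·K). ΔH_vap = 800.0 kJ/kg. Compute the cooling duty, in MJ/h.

Q_c = 29800 MJ/h

vapour 276→197 °C: -123.24 kJ/kg
condensation at 197 °C: -800 kJ/kg
liquid 197→185 °C: -28.92 kJ/kg
Δh = -123.24 + -800 + -28.92 = -952.16 kJ/kg
Q = ṁ·Δh = 8.693 kg/s × -952.16 kJ/kg = -8277.1 kJ/s
|Q| = 8277.1 kW = 29798 MJ/h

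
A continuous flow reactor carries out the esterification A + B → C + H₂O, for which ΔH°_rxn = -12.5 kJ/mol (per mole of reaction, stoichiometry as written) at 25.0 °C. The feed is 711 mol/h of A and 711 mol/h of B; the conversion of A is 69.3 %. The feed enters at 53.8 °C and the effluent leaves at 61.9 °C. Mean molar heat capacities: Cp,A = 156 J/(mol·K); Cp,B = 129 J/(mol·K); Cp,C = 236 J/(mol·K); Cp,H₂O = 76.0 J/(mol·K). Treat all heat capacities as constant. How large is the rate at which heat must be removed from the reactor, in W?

Q_out = 1120 W

Extent of reaction ξ = 0.693 × 711 = 492.72 mol/h
Reaction term: ξ·ΔH°_rxn = 492.72 × -12.5 = -6159 kJ/h
Sensible, feed 53.8→25 °C: -5835.9 kJ/h
Outlet flows (mol/h): A 218.28, B 218.28, C 492.72, H₂O 492.72
Sensible, products 25→61.9 °C: 7968.1 kJ/h
Q = ΔH = -4026.8 kJ/h = -1.1186 kW
Heat removed = 1118.6 W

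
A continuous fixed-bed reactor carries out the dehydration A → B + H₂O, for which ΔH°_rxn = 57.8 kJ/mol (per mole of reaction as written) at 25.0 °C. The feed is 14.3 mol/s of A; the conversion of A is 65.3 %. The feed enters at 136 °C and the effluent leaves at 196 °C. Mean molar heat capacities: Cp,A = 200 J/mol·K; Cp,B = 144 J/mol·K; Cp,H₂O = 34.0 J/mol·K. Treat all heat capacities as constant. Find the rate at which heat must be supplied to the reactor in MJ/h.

Extent of reaction ξ = 0.653 × 14.3 = 9.3379 mol/s
Reaction term: ξ·ΔH°_rxn = 9.3379 × 57.8 = 539.73 kJ/s
Sensible, feed 136→25 °C: -317.46 kJ/s
Outlet flows (mol/s): A 4.9621, B 9.3379, H₂O 9.3379
Sensible, products 25→196 °C: 453.93 kJ/s
Q = ΔH = 676.2 kJ/s = 676.2 kW
Heat supplied = 2434.3 MJ/h

Q_in = 2430 MJ/h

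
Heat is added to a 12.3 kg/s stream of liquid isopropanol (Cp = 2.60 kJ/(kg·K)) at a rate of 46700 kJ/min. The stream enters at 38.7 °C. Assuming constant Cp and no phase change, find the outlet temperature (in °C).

Q = 46700 kJ/min = 778.33 kJ/s
ΔT = Q/(ṁ·Cp) = 778.33/(12.3×2.60) = 24.338 K
T_out = 38.7 + 24.338 = 63.038 °C

T_out = 63.0 °C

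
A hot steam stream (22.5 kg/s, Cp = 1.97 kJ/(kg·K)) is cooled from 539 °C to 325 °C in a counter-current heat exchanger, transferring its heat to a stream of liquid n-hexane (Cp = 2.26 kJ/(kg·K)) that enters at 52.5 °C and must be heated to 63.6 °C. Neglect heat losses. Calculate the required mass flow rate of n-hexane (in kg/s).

ṁ_c = 378 kg/s

Heat released by hot stream: Q = 22.5 × 1.97 × (539 − 325) = 9485.6 kJ/s
Energy balance on cold side (adiabatic exchanger): Q = ṁ_c·Cp_c·(T_c,out − T_c,in)
ṁ_c = 9485.6 / [2.26 × (63.6 − 52.5)] = 378.12 kg/s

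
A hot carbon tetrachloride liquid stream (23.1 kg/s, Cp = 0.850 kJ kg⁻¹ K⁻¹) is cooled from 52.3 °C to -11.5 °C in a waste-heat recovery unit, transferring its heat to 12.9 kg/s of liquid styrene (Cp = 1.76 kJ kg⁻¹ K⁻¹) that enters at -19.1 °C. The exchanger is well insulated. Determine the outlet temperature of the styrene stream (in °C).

Heat released by hot stream: Q = 23.1 × 0.850 × (52.3 − -11.5) = 1252.7 kJ/s
Energy balance on cold side (adiabatic exchanger): Q = ṁ_c·Cp_c·(T_c,out − T_c,in)
T_c,out = -19.1 + 1252.7/(12.9 × 1.76) = 36.076 °C

T_c,out = 36.1 °C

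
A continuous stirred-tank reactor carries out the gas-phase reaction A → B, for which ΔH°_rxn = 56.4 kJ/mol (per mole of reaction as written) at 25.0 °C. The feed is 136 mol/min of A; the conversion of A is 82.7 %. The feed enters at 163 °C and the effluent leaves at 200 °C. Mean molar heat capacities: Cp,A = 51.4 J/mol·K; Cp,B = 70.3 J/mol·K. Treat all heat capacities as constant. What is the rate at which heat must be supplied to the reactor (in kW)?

Extent of reaction ξ = 0.827 × 136 = 112.47 mol/min
Reaction term: ξ·ΔH°_rxn = 112.47 × 56.4 = 6343.4 kJ/min
Sensible, feed 163→25 °C: -964.68 kJ/min
Outlet flows (mol/min): A 23.528, B 112.47
Sensible, products 25→200 °C: 1595.3 kJ/min
Q = ΔH = 6974.1 kJ/min = 116.23 kW
Heat supplied = 116.23 kW

Q_in = 116 kW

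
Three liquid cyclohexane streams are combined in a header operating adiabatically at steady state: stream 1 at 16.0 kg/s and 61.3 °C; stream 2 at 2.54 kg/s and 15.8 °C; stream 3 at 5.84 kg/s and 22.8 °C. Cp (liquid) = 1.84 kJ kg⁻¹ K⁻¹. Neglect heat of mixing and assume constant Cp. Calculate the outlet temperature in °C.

Adiabatic, steady state ⇒ Σ ṁᵢCp,ᵢ(T_out − Tᵢ) = 0
T_out = Σ ṁᵢCp,ᵢTᵢ / Σ ṁᵢCp,ᵢ
      = 2123.5 / 44.859 = 47.337 °C

T_out = 47.3 °C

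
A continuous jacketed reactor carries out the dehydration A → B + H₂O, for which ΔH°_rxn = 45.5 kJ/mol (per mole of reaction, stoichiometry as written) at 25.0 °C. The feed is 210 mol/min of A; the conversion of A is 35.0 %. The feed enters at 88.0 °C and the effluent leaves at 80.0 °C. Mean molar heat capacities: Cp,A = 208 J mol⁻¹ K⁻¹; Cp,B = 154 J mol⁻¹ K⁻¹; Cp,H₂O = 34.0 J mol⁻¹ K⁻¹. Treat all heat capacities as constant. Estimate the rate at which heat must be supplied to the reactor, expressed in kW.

Q_in = 48.6 kW

Extent of reaction ξ = 0.350 × 210 = 73.5 mol/min
Reaction term: ξ·ΔH°_rxn = 73.5 × 45.5 = 3344.2 kJ/min
Sensible, feed 88.0→25 °C: -2751.8 kJ/min
Outlet flows (mol/min): A 136.5, B 73.5, H₂O 73.5
Sensible, products 25→80.0 °C: 2321.6 kJ/min
Q = ΔH = 2914 kJ/min = 48.566 kW
Heat supplied = 48.566 kW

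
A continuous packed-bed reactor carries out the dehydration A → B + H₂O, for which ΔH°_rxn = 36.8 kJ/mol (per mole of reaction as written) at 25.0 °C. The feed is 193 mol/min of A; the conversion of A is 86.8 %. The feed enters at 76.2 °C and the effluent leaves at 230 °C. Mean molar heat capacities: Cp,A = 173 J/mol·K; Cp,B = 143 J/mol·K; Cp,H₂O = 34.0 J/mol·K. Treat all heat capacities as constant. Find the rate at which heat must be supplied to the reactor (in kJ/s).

Q_in = 191 kJ/s

Extent of reaction ξ = 0.868 × 193 = 167.52 mol/min
Reaction term: ξ·ΔH°_rxn = 167.52 × 36.8 = 6164.9 kJ/min
Sensible, feed 76.2→25 °C: -1709.5 kJ/min
Outlet flows (mol/min): A 25.476, B 167.52, H₂O 167.52
Sensible, products 25→230 °C: 6982.1 kJ/min
Q = ΔH = 11437 kJ/min = 190.62 kW
Heat supplied = 190.62 kJ/s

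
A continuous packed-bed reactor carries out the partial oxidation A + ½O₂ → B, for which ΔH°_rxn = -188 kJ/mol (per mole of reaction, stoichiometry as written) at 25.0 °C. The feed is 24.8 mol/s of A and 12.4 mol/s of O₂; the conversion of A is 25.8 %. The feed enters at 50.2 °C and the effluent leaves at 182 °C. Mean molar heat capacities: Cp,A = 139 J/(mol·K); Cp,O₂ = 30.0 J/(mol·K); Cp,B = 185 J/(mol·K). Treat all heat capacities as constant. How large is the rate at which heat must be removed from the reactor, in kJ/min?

Q_out = 40100 kJ/min

Extent of reaction ξ = 0.258 × 24.8 = 6.3984 mol/s
Reaction term: ξ·ΔH°_rxn = 6.3984 × -188 = -1202.9 kJ/s
Sensible, feed 50.2→25 °C: -96.244 kJ/s
Outlet flows (mol/s): A 18.402, O₂ 9.2008, B 6.3984
Sensible, products 25→182 °C: 630.76 kJ/s
Q = ΔH = -668.39 kJ/s = -668.39 kW
Heat removed = 40103 kJ/min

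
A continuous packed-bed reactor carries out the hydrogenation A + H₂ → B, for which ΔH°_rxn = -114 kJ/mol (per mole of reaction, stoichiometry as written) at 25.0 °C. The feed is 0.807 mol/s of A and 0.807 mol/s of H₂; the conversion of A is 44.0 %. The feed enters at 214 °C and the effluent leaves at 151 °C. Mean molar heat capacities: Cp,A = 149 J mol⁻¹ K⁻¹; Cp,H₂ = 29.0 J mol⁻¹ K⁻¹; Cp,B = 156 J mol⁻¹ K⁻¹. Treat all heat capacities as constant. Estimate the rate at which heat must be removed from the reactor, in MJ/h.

Q_out = 182 MJ/h

Extent of reaction ξ = 0.440 × 0.807 = 0.35508 mol/s
Reaction term: ξ·ΔH°_rxn = 0.35508 × -114 = -40.479 kJ/s
Sensible, feed 214→25 °C: -27.149 kJ/s
Outlet flows (mol/s): A 0.45192, H₂ 0.45192, B 0.35508
Sensible, products 25→151 °C: 17.115 kJ/s
Q = ΔH = -50.513 kJ/s = -50.513 kW
Heat removed = 181.85 MJ/h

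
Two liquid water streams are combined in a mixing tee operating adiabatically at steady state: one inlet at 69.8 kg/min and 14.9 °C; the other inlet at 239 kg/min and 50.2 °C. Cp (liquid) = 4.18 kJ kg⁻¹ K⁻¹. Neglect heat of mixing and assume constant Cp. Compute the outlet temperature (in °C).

No heat crosses the boundary, so H_out = H_in.
Σ ṁᵢCp,ᵢTᵢ = 69.8×4.18×14.9 + 239×4.18×50.2 = 54498
Σ ṁᵢCp,ᵢ = 69.8×4.18 + 239×4.18 = 1290.8
T_out = 54498 / 1290.8 = 42.221 °C

T_out = 42.2 °C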